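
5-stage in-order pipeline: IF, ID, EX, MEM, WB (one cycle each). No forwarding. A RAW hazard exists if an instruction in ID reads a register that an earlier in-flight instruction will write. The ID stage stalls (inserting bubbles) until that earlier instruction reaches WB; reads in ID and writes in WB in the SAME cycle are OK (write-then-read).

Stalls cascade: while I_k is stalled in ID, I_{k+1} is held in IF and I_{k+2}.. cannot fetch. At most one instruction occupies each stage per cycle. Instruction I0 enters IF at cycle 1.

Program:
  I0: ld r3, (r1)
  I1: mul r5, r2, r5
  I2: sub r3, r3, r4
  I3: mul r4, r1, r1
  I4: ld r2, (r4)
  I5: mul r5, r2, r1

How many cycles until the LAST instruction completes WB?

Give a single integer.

Answer: 15

Derivation:
I0 ld r3 <- r1: IF@1 ID@2 stall=0 (-) EX@3 MEM@4 WB@5
I1 mul r5 <- r2,r5: IF@2 ID@3 stall=0 (-) EX@4 MEM@5 WB@6
I2 sub r3 <- r3,r4: IF@3 ID@4 stall=1 (RAW on I0.r3 (WB@5)) EX@6 MEM@7 WB@8
I3 mul r4 <- r1,r1: IF@4 ID@6 stall=0 (-) EX@7 MEM@8 WB@9
I4 ld r2 <- r4: IF@6 ID@7 stall=2 (RAW on I3.r4 (WB@9)) EX@10 MEM@11 WB@12
I5 mul r5 <- r2,r1: IF@7 ID@10 stall=2 (RAW on I4.r2 (WB@12)) EX@13 MEM@14 WB@15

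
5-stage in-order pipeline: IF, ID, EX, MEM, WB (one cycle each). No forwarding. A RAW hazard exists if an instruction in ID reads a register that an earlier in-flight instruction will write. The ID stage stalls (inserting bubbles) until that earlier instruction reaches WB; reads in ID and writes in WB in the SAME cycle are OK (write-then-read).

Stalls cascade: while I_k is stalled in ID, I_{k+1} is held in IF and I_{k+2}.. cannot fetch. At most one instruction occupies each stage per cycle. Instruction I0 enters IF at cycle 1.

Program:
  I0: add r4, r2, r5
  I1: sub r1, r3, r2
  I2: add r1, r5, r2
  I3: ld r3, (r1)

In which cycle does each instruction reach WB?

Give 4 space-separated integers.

I0 add r4 <- r2,r5: IF@1 ID@2 stall=0 (-) EX@3 MEM@4 WB@5
I1 sub r1 <- r3,r2: IF@2 ID@3 stall=0 (-) EX@4 MEM@5 WB@6
I2 add r1 <- r5,r2: IF@3 ID@4 stall=0 (-) EX@5 MEM@6 WB@7
I3 ld r3 <- r1: IF@4 ID@5 stall=2 (RAW on I2.r1 (WB@7)) EX@8 MEM@9 WB@10

Answer: 5 6 7 10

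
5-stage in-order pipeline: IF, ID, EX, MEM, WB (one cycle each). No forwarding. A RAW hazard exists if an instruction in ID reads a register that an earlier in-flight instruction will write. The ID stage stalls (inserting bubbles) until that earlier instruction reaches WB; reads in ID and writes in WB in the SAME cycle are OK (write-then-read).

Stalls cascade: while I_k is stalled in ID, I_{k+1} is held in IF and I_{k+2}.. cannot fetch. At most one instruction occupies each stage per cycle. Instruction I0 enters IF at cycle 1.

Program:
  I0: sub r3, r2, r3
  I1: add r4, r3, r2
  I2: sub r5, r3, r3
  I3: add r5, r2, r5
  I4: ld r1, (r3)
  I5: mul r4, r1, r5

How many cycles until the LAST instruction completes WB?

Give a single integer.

Answer: 16

Derivation:
I0 sub r3 <- r2,r3: IF@1 ID@2 stall=0 (-) EX@3 MEM@4 WB@5
I1 add r4 <- r3,r2: IF@2 ID@3 stall=2 (RAW on I0.r3 (WB@5)) EX@6 MEM@7 WB@8
I2 sub r5 <- r3,r3: IF@3 ID@6 stall=0 (-) EX@7 MEM@8 WB@9
I3 add r5 <- r2,r5: IF@6 ID@7 stall=2 (RAW on I2.r5 (WB@9)) EX@10 MEM@11 WB@12
I4 ld r1 <- r3: IF@7 ID@10 stall=0 (-) EX@11 MEM@12 WB@13
I5 mul r4 <- r1,r5: IF@10 ID@11 stall=2 (RAW on I4.r1 (WB@13)) EX@14 MEM@15 WB@16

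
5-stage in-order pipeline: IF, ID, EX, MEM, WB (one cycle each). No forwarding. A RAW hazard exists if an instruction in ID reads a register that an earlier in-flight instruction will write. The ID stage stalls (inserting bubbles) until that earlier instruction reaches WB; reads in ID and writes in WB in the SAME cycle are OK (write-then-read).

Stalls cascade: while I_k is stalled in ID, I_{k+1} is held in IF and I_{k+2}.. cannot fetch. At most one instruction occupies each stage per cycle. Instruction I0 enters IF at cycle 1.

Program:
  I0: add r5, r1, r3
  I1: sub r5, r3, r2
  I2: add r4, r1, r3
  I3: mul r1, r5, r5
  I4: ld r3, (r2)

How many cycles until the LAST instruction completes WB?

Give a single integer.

Answer: 10

Derivation:
I0 add r5 <- r1,r3: IF@1 ID@2 stall=0 (-) EX@3 MEM@4 WB@5
I1 sub r5 <- r3,r2: IF@2 ID@3 stall=0 (-) EX@4 MEM@5 WB@6
I2 add r4 <- r1,r3: IF@3 ID@4 stall=0 (-) EX@5 MEM@6 WB@7
I3 mul r1 <- r5,r5: IF@4 ID@5 stall=1 (RAW on I1.r5 (WB@6)) EX@7 MEM@8 WB@9
I4 ld r3 <- r2: IF@5 ID@7 stall=0 (-) EX@8 MEM@9 WB@10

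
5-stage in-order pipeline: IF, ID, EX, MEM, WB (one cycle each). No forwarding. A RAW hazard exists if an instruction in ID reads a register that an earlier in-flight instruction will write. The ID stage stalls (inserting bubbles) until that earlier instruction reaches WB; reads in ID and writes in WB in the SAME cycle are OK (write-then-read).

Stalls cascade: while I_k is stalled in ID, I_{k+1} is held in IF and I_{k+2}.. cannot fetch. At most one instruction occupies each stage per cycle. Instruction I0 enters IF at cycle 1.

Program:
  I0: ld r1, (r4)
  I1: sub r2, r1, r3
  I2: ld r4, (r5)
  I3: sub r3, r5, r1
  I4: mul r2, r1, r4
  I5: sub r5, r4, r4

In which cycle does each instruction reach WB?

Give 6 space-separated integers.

I0 ld r1 <- r4: IF@1 ID@2 stall=0 (-) EX@3 MEM@4 WB@5
I1 sub r2 <- r1,r3: IF@2 ID@3 stall=2 (RAW on I0.r1 (WB@5)) EX@6 MEM@7 WB@8
I2 ld r4 <- r5: IF@3 ID@6 stall=0 (-) EX@7 MEM@8 WB@9
I3 sub r3 <- r5,r1: IF@6 ID@7 stall=0 (-) EX@8 MEM@9 WB@10
I4 mul r2 <- r1,r4: IF@7 ID@8 stall=1 (RAW on I2.r4 (WB@9)) EX@10 MEM@11 WB@12
I5 sub r5 <- r4,r4: IF@8 ID@10 stall=0 (-) EX@11 MEM@12 WB@13

Answer: 5 8 9 10 12 13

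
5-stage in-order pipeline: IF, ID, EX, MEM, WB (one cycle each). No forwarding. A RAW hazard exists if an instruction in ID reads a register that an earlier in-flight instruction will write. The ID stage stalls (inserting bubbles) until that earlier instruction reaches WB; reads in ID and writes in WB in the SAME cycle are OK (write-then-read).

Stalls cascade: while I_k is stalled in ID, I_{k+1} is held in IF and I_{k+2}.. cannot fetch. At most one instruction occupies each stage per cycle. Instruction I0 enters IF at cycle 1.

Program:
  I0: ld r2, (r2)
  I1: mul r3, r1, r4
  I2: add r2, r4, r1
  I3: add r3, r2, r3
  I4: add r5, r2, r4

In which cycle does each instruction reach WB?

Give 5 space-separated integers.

I0 ld r2 <- r2: IF@1 ID@2 stall=0 (-) EX@3 MEM@4 WB@5
I1 mul r3 <- r1,r4: IF@2 ID@3 stall=0 (-) EX@4 MEM@5 WB@6
I2 add r2 <- r4,r1: IF@3 ID@4 stall=0 (-) EX@5 MEM@6 WB@7
I3 add r3 <- r2,r3: IF@4 ID@5 stall=2 (RAW on I2.r2 (WB@7)) EX@8 MEM@9 WB@10
I4 add r5 <- r2,r4: IF@5 ID@8 stall=0 (-) EX@9 MEM@10 WB@11

Answer: 5 6 7 10 11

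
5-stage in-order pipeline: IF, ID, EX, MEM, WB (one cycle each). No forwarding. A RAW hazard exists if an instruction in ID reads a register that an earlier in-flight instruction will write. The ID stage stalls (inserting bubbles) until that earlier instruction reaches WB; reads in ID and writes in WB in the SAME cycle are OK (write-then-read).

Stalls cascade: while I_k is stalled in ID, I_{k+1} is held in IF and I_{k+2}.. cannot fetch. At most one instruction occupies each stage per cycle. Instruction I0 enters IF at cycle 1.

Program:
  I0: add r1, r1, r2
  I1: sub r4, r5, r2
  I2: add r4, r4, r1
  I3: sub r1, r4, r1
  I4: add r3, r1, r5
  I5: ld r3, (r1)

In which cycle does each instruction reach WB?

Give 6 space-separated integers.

Answer: 5 6 9 12 15 16

Derivation:
I0 add r1 <- r1,r2: IF@1 ID@2 stall=0 (-) EX@3 MEM@4 WB@5
I1 sub r4 <- r5,r2: IF@2 ID@3 stall=0 (-) EX@4 MEM@5 WB@6
I2 add r4 <- r4,r1: IF@3 ID@4 stall=2 (RAW on I1.r4 (WB@6)) EX@7 MEM@8 WB@9
I3 sub r1 <- r4,r1: IF@4 ID@7 stall=2 (RAW on I2.r4 (WB@9)) EX@10 MEM@11 WB@12
I4 add r3 <- r1,r5: IF@7 ID@10 stall=2 (RAW on I3.r1 (WB@12)) EX@13 MEM@14 WB@15
I5 ld r3 <- r1: IF@10 ID@13 stall=0 (-) EX@14 MEM@15 WB@16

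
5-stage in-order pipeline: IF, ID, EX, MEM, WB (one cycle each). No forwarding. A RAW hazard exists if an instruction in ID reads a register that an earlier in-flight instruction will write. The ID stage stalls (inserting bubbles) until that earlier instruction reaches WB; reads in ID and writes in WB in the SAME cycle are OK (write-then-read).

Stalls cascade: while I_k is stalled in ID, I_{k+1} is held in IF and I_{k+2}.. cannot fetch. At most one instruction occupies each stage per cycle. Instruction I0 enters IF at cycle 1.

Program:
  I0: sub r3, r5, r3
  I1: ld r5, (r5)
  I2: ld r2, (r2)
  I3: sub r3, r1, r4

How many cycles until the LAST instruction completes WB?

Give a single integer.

Answer: 8

Derivation:
I0 sub r3 <- r5,r3: IF@1 ID@2 stall=0 (-) EX@3 MEM@4 WB@5
I1 ld r5 <- r5: IF@2 ID@3 stall=0 (-) EX@4 MEM@5 WB@6
I2 ld r2 <- r2: IF@3 ID@4 stall=0 (-) EX@5 MEM@6 WB@7
I3 sub r3 <- r1,r4: IF@4 ID@5 stall=0 (-) EX@6 MEM@7 WB@8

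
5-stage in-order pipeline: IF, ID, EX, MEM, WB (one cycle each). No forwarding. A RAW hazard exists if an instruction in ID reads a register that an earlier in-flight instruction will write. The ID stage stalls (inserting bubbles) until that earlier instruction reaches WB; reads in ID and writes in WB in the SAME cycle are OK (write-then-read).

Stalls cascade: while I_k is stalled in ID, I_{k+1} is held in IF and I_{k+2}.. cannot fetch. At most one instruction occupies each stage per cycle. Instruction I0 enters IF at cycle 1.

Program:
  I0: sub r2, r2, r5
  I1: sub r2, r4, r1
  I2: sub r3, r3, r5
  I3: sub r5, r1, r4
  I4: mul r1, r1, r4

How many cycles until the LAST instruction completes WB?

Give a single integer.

I0 sub r2 <- r2,r5: IF@1 ID@2 stall=0 (-) EX@3 MEM@4 WB@5
I1 sub r2 <- r4,r1: IF@2 ID@3 stall=0 (-) EX@4 MEM@5 WB@6
I2 sub r3 <- r3,r5: IF@3 ID@4 stall=0 (-) EX@5 MEM@6 WB@7
I3 sub r5 <- r1,r4: IF@4 ID@5 stall=0 (-) EX@6 MEM@7 WB@8
I4 mul r1 <- r1,r4: IF@5 ID@6 stall=0 (-) EX@7 MEM@8 WB@9

Answer: 9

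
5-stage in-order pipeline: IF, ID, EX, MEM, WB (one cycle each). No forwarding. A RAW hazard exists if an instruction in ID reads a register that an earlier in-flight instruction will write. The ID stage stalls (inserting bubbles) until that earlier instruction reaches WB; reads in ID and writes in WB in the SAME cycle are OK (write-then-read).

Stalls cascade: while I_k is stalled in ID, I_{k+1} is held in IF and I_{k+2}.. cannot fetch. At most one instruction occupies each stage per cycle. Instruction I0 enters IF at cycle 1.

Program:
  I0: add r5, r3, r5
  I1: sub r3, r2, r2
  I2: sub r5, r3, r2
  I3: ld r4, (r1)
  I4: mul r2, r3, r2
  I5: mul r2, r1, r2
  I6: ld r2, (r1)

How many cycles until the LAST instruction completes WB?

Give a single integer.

Answer: 15

Derivation:
I0 add r5 <- r3,r5: IF@1 ID@2 stall=0 (-) EX@3 MEM@4 WB@5
I1 sub r3 <- r2,r2: IF@2 ID@3 stall=0 (-) EX@4 MEM@5 WB@6
I2 sub r5 <- r3,r2: IF@3 ID@4 stall=2 (RAW on I1.r3 (WB@6)) EX@7 MEM@8 WB@9
I3 ld r4 <- r1: IF@4 ID@7 stall=0 (-) EX@8 MEM@9 WB@10
I4 mul r2 <- r3,r2: IF@7 ID@8 stall=0 (-) EX@9 MEM@10 WB@11
I5 mul r2 <- r1,r2: IF@8 ID@9 stall=2 (RAW on I4.r2 (WB@11)) EX@12 MEM@13 WB@14
I6 ld r2 <- r1: IF@9 ID@12 stall=0 (-) EX@13 MEM@14 WB@15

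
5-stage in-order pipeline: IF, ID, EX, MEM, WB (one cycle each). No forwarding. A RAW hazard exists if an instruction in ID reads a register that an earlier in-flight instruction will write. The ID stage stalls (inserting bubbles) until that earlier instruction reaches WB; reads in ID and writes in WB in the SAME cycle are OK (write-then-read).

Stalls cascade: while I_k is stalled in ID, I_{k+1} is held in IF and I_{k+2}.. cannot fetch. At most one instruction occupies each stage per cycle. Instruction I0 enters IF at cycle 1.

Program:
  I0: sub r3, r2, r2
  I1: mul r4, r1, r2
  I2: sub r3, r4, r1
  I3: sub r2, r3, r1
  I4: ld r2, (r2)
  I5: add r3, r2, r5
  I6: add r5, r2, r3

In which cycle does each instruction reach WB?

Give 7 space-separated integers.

I0 sub r3 <- r2,r2: IF@1 ID@2 stall=0 (-) EX@3 MEM@4 WB@5
I1 mul r4 <- r1,r2: IF@2 ID@3 stall=0 (-) EX@4 MEM@5 WB@6
I2 sub r3 <- r4,r1: IF@3 ID@4 stall=2 (RAW on I1.r4 (WB@6)) EX@7 MEM@8 WB@9
I3 sub r2 <- r3,r1: IF@4 ID@7 stall=2 (RAW on I2.r3 (WB@9)) EX@10 MEM@11 WB@12
I4 ld r2 <- r2: IF@7 ID@10 stall=2 (RAW on I3.r2 (WB@12)) EX@13 MEM@14 WB@15
I5 add r3 <- r2,r5: IF@10 ID@13 stall=2 (RAW on I4.r2 (WB@15)) EX@16 MEM@17 WB@18
I6 add r5 <- r2,r3: IF@13 ID@16 stall=2 (RAW on I5.r3 (WB@18)) EX@19 MEM@20 WB@21

Answer: 5 6 9 12 15 18 21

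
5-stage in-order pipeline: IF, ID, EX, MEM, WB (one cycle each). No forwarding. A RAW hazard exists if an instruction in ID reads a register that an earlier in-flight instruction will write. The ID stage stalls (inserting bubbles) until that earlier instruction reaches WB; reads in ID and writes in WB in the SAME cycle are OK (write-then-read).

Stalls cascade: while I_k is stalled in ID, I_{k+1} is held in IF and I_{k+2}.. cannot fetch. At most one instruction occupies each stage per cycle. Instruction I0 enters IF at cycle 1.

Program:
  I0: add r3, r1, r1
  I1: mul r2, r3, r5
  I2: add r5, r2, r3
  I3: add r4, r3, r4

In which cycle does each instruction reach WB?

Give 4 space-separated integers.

I0 add r3 <- r1,r1: IF@1 ID@2 stall=0 (-) EX@3 MEM@4 WB@5
I1 mul r2 <- r3,r5: IF@2 ID@3 stall=2 (RAW on I0.r3 (WB@5)) EX@6 MEM@7 WB@8
I2 add r5 <- r2,r3: IF@3 ID@6 stall=2 (RAW on I1.r2 (WB@8)) EX@9 MEM@10 WB@11
I3 add r4 <- r3,r4: IF@6 ID@9 stall=0 (-) EX@10 MEM@11 WB@12

Answer: 5 8 11 12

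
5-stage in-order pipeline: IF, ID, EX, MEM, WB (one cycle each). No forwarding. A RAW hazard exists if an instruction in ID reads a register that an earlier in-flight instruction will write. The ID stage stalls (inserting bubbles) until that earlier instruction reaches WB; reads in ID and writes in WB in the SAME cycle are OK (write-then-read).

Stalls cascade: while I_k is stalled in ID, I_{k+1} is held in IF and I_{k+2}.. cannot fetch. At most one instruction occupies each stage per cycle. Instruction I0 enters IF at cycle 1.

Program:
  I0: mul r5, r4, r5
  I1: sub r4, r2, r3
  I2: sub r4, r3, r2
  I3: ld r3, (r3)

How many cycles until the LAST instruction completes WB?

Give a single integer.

Answer: 8

Derivation:
I0 mul r5 <- r4,r5: IF@1 ID@2 stall=0 (-) EX@3 MEM@4 WB@5
I1 sub r4 <- r2,r3: IF@2 ID@3 stall=0 (-) EX@4 MEM@5 WB@6
I2 sub r4 <- r3,r2: IF@3 ID@4 stall=0 (-) EX@5 MEM@6 WB@7
I3 ld r3 <- r3: IF@4 ID@5 stall=0 (-) EX@6 MEM@7 WB@8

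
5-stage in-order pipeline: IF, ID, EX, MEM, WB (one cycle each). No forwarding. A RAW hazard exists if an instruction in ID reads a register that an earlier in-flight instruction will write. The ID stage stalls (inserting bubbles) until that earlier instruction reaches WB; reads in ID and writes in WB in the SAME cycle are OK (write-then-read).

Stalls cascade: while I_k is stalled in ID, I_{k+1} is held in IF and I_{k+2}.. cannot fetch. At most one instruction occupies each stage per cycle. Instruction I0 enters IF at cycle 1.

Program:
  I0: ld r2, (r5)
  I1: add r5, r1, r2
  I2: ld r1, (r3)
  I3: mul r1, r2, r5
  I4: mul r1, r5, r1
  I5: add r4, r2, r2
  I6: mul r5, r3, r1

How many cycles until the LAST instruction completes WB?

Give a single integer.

I0 ld r2 <- r5: IF@1 ID@2 stall=0 (-) EX@3 MEM@4 WB@5
I1 add r5 <- r1,r2: IF@2 ID@3 stall=2 (RAW on I0.r2 (WB@5)) EX@6 MEM@7 WB@8
I2 ld r1 <- r3: IF@3 ID@6 stall=0 (-) EX@7 MEM@8 WB@9
I3 mul r1 <- r2,r5: IF@6 ID@7 stall=1 (RAW on I1.r5 (WB@8)) EX@9 MEM@10 WB@11
I4 mul r1 <- r5,r1: IF@7 ID@9 stall=2 (RAW on I3.r1 (WB@11)) EX@12 MEM@13 WB@14
I5 add r4 <- r2,r2: IF@9 ID@12 stall=0 (-) EX@13 MEM@14 WB@15
I6 mul r5 <- r3,r1: IF@12 ID@13 stall=1 (RAW on I4.r1 (WB@14)) EX@15 MEM@16 WB@17

Answer: 17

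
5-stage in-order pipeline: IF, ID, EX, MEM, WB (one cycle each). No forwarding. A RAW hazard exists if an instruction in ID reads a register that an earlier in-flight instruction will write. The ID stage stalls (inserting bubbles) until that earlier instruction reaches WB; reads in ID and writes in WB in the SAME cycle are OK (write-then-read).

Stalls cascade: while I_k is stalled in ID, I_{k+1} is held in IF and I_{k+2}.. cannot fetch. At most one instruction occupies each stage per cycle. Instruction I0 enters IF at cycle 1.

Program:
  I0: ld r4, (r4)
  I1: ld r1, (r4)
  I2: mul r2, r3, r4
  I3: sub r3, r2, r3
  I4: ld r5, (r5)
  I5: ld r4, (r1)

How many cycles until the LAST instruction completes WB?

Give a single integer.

I0 ld r4 <- r4: IF@1 ID@2 stall=0 (-) EX@3 MEM@4 WB@5
I1 ld r1 <- r4: IF@2 ID@3 stall=2 (RAW on I0.r4 (WB@5)) EX@6 MEM@7 WB@8
I2 mul r2 <- r3,r4: IF@3 ID@6 stall=0 (-) EX@7 MEM@8 WB@9
I3 sub r3 <- r2,r3: IF@6 ID@7 stall=2 (RAW on I2.r2 (WB@9)) EX@10 MEM@11 WB@12
I4 ld r5 <- r5: IF@7 ID@10 stall=0 (-) EX@11 MEM@12 WB@13
I5 ld r4 <- r1: IF@10 ID@11 stall=0 (-) EX@12 MEM@13 WB@14

Answer: 14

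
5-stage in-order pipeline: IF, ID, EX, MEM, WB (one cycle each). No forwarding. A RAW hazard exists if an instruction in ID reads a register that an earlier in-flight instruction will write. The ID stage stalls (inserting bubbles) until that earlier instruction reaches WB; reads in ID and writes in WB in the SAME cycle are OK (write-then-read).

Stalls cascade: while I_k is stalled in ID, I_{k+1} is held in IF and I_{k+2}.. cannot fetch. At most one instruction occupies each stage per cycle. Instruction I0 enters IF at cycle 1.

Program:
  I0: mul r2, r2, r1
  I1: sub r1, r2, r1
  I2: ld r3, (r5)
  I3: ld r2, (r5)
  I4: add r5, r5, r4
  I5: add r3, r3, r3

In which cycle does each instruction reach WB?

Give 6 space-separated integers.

I0 mul r2 <- r2,r1: IF@1 ID@2 stall=0 (-) EX@3 MEM@4 WB@5
I1 sub r1 <- r2,r1: IF@2 ID@3 stall=2 (RAW on I0.r2 (WB@5)) EX@6 MEM@7 WB@8
I2 ld r3 <- r5: IF@3 ID@6 stall=0 (-) EX@7 MEM@8 WB@9
I3 ld r2 <- r5: IF@6 ID@7 stall=0 (-) EX@8 MEM@9 WB@10
I4 add r5 <- r5,r4: IF@7 ID@8 stall=0 (-) EX@9 MEM@10 WB@11
I5 add r3 <- r3,r3: IF@8 ID@9 stall=0 (-) EX@10 MEM@11 WB@12

Answer: 5 8 9 10 11 12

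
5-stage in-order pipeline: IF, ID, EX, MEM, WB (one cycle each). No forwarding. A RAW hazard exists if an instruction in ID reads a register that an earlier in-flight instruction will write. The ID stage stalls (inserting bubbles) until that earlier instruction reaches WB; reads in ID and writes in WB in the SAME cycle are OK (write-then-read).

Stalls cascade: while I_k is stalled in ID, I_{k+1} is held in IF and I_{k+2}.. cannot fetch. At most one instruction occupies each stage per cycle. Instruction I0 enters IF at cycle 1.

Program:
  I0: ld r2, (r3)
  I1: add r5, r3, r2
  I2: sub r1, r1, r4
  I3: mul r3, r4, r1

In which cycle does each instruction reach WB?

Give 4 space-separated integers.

Answer: 5 8 9 12

Derivation:
I0 ld r2 <- r3: IF@1 ID@2 stall=0 (-) EX@3 MEM@4 WB@5
I1 add r5 <- r3,r2: IF@2 ID@3 stall=2 (RAW on I0.r2 (WB@5)) EX@6 MEM@7 WB@8
I2 sub r1 <- r1,r4: IF@3 ID@6 stall=0 (-) EX@7 MEM@8 WB@9
I3 mul r3 <- r4,r1: IF@6 ID@7 stall=2 (RAW on I2.r1 (WB@9)) EX@10 MEM@11 WB@12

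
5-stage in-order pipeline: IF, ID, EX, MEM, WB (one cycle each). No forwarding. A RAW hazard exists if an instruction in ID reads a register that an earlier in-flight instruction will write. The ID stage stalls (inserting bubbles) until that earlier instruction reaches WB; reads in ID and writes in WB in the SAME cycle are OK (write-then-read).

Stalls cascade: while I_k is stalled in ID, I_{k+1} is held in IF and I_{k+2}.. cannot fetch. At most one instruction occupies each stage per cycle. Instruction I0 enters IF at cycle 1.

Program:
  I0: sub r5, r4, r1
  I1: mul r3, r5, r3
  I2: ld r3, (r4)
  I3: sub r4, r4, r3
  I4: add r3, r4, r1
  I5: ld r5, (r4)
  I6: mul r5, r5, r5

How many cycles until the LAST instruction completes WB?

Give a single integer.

I0 sub r5 <- r4,r1: IF@1 ID@2 stall=0 (-) EX@3 MEM@4 WB@5
I1 mul r3 <- r5,r3: IF@2 ID@3 stall=2 (RAW on I0.r5 (WB@5)) EX@6 MEM@7 WB@8
I2 ld r3 <- r4: IF@3 ID@6 stall=0 (-) EX@7 MEM@8 WB@9
I3 sub r4 <- r4,r3: IF@6 ID@7 stall=2 (RAW on I2.r3 (WB@9)) EX@10 MEM@11 WB@12
I4 add r3 <- r4,r1: IF@7 ID@10 stall=2 (RAW on I3.r4 (WB@12)) EX@13 MEM@14 WB@15
I5 ld r5 <- r4: IF@10 ID@13 stall=0 (-) EX@14 MEM@15 WB@16
I6 mul r5 <- r5,r5: IF@13 ID@14 stall=2 (RAW on I5.r5 (WB@16)) EX@17 MEM@18 WB@19

Answer: 19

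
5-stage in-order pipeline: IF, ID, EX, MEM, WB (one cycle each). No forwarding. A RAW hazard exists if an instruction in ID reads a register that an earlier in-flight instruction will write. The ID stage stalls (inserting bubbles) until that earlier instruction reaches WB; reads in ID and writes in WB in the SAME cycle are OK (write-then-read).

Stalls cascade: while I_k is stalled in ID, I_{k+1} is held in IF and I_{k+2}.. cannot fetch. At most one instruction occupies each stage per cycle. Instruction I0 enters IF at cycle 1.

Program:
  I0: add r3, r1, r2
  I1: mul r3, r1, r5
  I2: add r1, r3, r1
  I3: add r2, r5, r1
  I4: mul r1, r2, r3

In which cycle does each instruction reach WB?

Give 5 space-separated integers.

Answer: 5 6 9 12 15

Derivation:
I0 add r3 <- r1,r2: IF@1 ID@2 stall=0 (-) EX@3 MEM@4 WB@5
I1 mul r3 <- r1,r5: IF@2 ID@3 stall=0 (-) EX@4 MEM@5 WB@6
I2 add r1 <- r3,r1: IF@3 ID@4 stall=2 (RAW on I1.r3 (WB@6)) EX@7 MEM@8 WB@9
I3 add r2 <- r5,r1: IF@4 ID@7 stall=2 (RAW on I2.r1 (WB@9)) EX@10 MEM@11 WB@12
I4 mul r1 <- r2,r3: IF@7 ID@10 stall=2 (RAW on I3.r2 (WB@12)) EX@13 MEM@14 WB@15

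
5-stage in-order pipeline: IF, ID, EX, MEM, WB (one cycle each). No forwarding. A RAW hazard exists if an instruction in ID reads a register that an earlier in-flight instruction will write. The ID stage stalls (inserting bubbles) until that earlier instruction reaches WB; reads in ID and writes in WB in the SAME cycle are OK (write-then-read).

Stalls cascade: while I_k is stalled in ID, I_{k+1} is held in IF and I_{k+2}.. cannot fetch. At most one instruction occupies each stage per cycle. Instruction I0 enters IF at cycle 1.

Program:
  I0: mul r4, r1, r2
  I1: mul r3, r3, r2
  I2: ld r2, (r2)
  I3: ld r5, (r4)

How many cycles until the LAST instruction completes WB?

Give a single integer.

I0 mul r4 <- r1,r2: IF@1 ID@2 stall=0 (-) EX@3 MEM@4 WB@5
I1 mul r3 <- r3,r2: IF@2 ID@3 stall=0 (-) EX@4 MEM@5 WB@6
I2 ld r2 <- r2: IF@3 ID@4 stall=0 (-) EX@5 MEM@6 WB@7
I3 ld r5 <- r4: IF@4 ID@5 stall=0 (-) EX@6 MEM@7 WB@8

Answer: 8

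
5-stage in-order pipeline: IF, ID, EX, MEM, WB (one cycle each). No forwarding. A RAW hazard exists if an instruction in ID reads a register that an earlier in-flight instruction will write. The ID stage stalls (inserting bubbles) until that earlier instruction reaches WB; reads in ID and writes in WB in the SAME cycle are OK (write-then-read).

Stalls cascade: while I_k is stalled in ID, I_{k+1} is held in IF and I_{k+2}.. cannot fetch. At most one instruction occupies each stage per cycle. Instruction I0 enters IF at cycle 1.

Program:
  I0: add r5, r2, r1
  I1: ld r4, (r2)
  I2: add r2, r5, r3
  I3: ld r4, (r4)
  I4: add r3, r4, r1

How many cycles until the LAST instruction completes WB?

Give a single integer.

I0 add r5 <- r2,r1: IF@1 ID@2 stall=0 (-) EX@3 MEM@4 WB@5
I1 ld r4 <- r2: IF@2 ID@3 stall=0 (-) EX@4 MEM@5 WB@6
I2 add r2 <- r5,r3: IF@3 ID@4 stall=1 (RAW on I0.r5 (WB@5)) EX@6 MEM@7 WB@8
I3 ld r4 <- r4: IF@4 ID@6 stall=0 (-) EX@7 MEM@8 WB@9
I4 add r3 <- r4,r1: IF@6 ID@7 stall=2 (RAW on I3.r4 (WB@9)) EX@10 MEM@11 WB@12

Answer: 12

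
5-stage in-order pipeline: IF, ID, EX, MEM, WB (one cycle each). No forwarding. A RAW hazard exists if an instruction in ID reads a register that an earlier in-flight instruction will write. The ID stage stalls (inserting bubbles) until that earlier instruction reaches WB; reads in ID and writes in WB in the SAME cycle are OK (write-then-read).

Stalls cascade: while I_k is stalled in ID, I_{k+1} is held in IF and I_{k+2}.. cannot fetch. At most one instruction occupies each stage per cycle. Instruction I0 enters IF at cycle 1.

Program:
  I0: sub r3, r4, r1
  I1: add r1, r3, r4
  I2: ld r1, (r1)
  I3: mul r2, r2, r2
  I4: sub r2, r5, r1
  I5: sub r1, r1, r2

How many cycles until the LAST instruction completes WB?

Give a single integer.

I0 sub r3 <- r4,r1: IF@1 ID@2 stall=0 (-) EX@3 MEM@4 WB@5
I1 add r1 <- r3,r4: IF@2 ID@3 stall=2 (RAW on I0.r3 (WB@5)) EX@6 MEM@7 WB@8
I2 ld r1 <- r1: IF@3 ID@6 stall=2 (RAW on I1.r1 (WB@8)) EX@9 MEM@10 WB@11
I3 mul r2 <- r2,r2: IF@6 ID@9 stall=0 (-) EX@10 MEM@11 WB@12
I4 sub r2 <- r5,r1: IF@9 ID@10 stall=1 (RAW on I2.r1 (WB@11)) EX@12 MEM@13 WB@14
I5 sub r1 <- r1,r2: IF@10 ID@12 stall=2 (RAW on I4.r2 (WB@14)) EX@15 MEM@16 WB@17

Answer: 17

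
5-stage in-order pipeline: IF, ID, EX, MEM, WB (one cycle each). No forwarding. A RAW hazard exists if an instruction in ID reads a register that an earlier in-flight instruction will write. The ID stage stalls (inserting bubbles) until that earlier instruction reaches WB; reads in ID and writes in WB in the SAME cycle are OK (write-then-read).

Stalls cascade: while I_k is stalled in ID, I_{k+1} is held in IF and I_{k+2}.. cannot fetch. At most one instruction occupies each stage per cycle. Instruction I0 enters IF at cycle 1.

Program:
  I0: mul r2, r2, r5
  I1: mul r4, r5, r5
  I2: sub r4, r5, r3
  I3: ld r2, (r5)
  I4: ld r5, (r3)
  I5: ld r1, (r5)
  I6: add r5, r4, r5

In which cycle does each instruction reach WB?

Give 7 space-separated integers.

I0 mul r2 <- r2,r5: IF@1 ID@2 stall=0 (-) EX@3 MEM@4 WB@5
I1 mul r4 <- r5,r5: IF@2 ID@3 stall=0 (-) EX@4 MEM@5 WB@6
I2 sub r4 <- r5,r3: IF@3 ID@4 stall=0 (-) EX@5 MEM@6 WB@7
I3 ld r2 <- r5: IF@4 ID@5 stall=0 (-) EX@6 MEM@7 WB@8
I4 ld r5 <- r3: IF@5 ID@6 stall=0 (-) EX@7 MEM@8 WB@9
I5 ld r1 <- r5: IF@6 ID@7 stall=2 (RAW on I4.r5 (WB@9)) EX@10 MEM@11 WB@12
I6 add r5 <- r4,r5: IF@7 ID@10 stall=0 (-) EX@11 MEM@12 WB@13

Answer: 5 6 7 8 9 12 13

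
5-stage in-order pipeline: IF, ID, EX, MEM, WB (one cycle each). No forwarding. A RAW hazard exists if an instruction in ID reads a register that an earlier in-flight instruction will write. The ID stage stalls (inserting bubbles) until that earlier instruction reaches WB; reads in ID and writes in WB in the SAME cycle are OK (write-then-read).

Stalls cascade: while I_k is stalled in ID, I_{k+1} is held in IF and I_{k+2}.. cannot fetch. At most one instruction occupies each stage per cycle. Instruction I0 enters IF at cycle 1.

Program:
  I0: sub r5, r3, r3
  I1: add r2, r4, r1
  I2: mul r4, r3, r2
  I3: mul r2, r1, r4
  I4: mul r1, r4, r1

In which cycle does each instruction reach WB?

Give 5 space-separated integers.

Answer: 5 6 9 12 13

Derivation:
I0 sub r5 <- r3,r3: IF@1 ID@2 stall=0 (-) EX@3 MEM@4 WB@5
I1 add r2 <- r4,r1: IF@2 ID@3 stall=0 (-) EX@4 MEM@5 WB@6
I2 mul r4 <- r3,r2: IF@3 ID@4 stall=2 (RAW on I1.r2 (WB@6)) EX@7 MEM@8 WB@9
I3 mul r2 <- r1,r4: IF@4 ID@7 stall=2 (RAW on I2.r4 (WB@9)) EX@10 MEM@11 WB@12
I4 mul r1 <- r4,r1: IF@7 ID@10 stall=0 (-) EX@11 MEM@12 WB@13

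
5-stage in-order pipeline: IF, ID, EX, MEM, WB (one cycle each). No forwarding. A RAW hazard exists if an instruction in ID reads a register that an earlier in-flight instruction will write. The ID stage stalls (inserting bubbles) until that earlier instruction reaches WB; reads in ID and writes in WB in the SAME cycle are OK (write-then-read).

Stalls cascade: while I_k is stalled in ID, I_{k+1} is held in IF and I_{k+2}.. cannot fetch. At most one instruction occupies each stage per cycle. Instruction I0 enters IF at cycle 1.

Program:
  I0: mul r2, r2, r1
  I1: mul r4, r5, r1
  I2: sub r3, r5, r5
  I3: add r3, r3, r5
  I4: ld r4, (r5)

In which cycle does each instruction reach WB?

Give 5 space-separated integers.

Answer: 5 6 7 10 11

Derivation:
I0 mul r2 <- r2,r1: IF@1 ID@2 stall=0 (-) EX@3 MEM@4 WB@5
I1 mul r4 <- r5,r1: IF@2 ID@3 stall=0 (-) EX@4 MEM@5 WB@6
I2 sub r3 <- r5,r5: IF@3 ID@4 stall=0 (-) EX@5 MEM@6 WB@7
I3 add r3 <- r3,r5: IF@4 ID@5 stall=2 (RAW on I2.r3 (WB@7)) EX@8 MEM@9 WB@10
I4 ld r4 <- r5: IF@5 ID@8 stall=0 (-) EX@9 MEM@10 WB@11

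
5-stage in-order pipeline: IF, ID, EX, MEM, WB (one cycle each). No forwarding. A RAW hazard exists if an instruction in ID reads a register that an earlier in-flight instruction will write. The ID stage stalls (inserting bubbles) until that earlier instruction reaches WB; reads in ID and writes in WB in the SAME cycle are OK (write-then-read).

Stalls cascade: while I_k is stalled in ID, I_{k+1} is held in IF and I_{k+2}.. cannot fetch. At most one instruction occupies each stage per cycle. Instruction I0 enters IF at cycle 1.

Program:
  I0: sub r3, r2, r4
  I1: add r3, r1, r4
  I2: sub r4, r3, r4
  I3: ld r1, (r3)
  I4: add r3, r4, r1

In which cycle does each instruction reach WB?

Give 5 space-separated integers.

Answer: 5 6 9 10 13

Derivation:
I0 sub r3 <- r2,r4: IF@1 ID@2 stall=0 (-) EX@3 MEM@4 WB@5
I1 add r3 <- r1,r4: IF@2 ID@3 stall=0 (-) EX@4 MEM@5 WB@6
I2 sub r4 <- r3,r4: IF@3 ID@4 stall=2 (RAW on I1.r3 (WB@6)) EX@7 MEM@8 WB@9
I3 ld r1 <- r3: IF@4 ID@7 stall=0 (-) EX@8 MEM@9 WB@10
I4 add r3 <- r4,r1: IF@7 ID@8 stall=2 (RAW on I3.r1 (WB@10)) EX@11 MEM@12 WB@13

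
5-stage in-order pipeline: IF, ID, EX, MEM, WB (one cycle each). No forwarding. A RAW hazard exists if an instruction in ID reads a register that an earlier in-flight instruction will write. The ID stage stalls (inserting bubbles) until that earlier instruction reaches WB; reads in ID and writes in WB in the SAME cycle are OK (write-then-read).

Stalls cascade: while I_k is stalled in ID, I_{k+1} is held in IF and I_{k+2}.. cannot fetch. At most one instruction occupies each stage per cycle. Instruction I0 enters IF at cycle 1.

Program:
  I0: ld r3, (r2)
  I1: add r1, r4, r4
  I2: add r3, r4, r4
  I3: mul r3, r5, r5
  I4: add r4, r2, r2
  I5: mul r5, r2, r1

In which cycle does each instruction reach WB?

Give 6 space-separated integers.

I0 ld r3 <- r2: IF@1 ID@2 stall=0 (-) EX@3 MEM@4 WB@5
I1 add r1 <- r4,r4: IF@2 ID@3 stall=0 (-) EX@4 MEM@5 WB@6
I2 add r3 <- r4,r4: IF@3 ID@4 stall=0 (-) EX@5 MEM@6 WB@7
I3 mul r3 <- r5,r5: IF@4 ID@5 stall=0 (-) EX@6 MEM@7 WB@8
I4 add r4 <- r2,r2: IF@5 ID@6 stall=0 (-) EX@7 MEM@8 WB@9
I5 mul r5 <- r2,r1: IF@6 ID@7 stall=0 (-) EX@8 MEM@9 WB@10

Answer: 5 6 7 8 9 10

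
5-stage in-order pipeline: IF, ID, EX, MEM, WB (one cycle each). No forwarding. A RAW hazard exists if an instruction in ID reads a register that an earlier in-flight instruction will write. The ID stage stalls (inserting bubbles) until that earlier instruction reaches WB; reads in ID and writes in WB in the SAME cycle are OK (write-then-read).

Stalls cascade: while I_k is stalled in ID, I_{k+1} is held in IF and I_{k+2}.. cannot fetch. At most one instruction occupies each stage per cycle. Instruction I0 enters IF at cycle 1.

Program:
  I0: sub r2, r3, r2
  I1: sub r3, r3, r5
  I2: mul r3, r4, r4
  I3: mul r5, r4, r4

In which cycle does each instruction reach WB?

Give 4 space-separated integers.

I0 sub r2 <- r3,r2: IF@1 ID@2 stall=0 (-) EX@3 MEM@4 WB@5
I1 sub r3 <- r3,r5: IF@2 ID@3 stall=0 (-) EX@4 MEM@5 WB@6
I2 mul r3 <- r4,r4: IF@3 ID@4 stall=0 (-) EX@5 MEM@6 WB@7
I3 mul r5 <- r4,r4: IF@4 ID@5 stall=0 (-) EX@6 MEM@7 WB@8

Answer: 5 6 7 8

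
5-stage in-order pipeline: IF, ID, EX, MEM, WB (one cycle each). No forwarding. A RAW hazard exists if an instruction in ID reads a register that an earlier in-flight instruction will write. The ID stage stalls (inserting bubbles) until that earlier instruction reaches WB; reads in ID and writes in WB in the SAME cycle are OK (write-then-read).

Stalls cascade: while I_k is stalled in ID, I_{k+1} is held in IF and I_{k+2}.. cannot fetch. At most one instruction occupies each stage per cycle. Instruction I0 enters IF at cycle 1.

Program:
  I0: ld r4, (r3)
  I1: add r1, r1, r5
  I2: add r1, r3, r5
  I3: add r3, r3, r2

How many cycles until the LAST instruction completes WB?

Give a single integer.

Answer: 8

Derivation:
I0 ld r4 <- r3: IF@1 ID@2 stall=0 (-) EX@3 MEM@4 WB@5
I1 add r1 <- r1,r5: IF@2 ID@3 stall=0 (-) EX@4 MEM@5 WB@6
I2 add r1 <- r3,r5: IF@3 ID@4 stall=0 (-) EX@5 MEM@6 WB@7
I3 add r3 <- r3,r2: IF@4 ID@5 stall=0 (-) EX@6 MEM@7 WB@8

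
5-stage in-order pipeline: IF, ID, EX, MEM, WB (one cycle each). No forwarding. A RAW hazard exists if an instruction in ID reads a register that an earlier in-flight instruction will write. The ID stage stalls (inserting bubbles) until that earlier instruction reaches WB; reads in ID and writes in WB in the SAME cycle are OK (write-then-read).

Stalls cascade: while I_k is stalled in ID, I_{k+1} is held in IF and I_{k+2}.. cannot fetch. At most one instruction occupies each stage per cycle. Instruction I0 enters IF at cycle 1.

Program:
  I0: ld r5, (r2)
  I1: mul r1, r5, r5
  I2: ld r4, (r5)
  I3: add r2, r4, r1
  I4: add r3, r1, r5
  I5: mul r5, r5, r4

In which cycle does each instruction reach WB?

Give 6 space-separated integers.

I0 ld r5 <- r2: IF@1 ID@2 stall=0 (-) EX@3 MEM@4 WB@5
I1 mul r1 <- r5,r5: IF@2 ID@3 stall=2 (RAW on I0.r5 (WB@5)) EX@6 MEM@7 WB@8
I2 ld r4 <- r5: IF@3 ID@6 stall=0 (-) EX@7 MEM@8 WB@9
I3 add r2 <- r4,r1: IF@6 ID@7 stall=2 (RAW on I2.r4 (WB@9)) EX@10 MEM@11 WB@12
I4 add r3 <- r1,r5: IF@7 ID@10 stall=0 (-) EX@11 MEM@12 WB@13
I5 mul r5 <- r5,r4: IF@10 ID@11 stall=0 (-) EX@12 MEM@13 WB@14

Answer: 5 8 9 12 13 14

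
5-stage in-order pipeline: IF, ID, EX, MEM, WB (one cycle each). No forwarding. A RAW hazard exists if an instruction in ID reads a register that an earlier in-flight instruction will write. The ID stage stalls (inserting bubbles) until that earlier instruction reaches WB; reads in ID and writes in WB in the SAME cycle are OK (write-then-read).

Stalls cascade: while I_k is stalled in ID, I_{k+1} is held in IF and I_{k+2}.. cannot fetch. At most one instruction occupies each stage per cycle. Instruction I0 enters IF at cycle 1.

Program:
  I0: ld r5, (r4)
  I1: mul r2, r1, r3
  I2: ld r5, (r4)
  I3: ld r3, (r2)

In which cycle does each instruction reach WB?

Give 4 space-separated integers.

I0 ld r5 <- r4: IF@1 ID@2 stall=0 (-) EX@3 MEM@4 WB@5
I1 mul r2 <- r1,r3: IF@2 ID@3 stall=0 (-) EX@4 MEM@5 WB@6
I2 ld r5 <- r4: IF@3 ID@4 stall=0 (-) EX@5 MEM@6 WB@7
I3 ld r3 <- r2: IF@4 ID@5 stall=1 (RAW on I1.r2 (WB@6)) EX@7 MEM@8 WB@9

Answer: 5 6 7 9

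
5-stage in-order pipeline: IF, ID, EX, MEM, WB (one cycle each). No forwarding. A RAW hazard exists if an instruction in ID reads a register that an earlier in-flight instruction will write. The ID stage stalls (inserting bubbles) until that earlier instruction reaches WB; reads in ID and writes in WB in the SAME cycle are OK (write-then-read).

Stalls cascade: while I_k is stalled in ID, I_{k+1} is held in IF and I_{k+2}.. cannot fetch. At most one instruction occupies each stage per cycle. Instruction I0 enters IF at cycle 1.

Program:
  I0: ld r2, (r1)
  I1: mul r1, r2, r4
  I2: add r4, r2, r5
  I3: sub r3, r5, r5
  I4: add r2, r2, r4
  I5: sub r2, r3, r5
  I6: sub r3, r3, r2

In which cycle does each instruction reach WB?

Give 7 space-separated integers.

I0 ld r2 <- r1: IF@1 ID@2 stall=0 (-) EX@3 MEM@4 WB@5
I1 mul r1 <- r2,r4: IF@2 ID@3 stall=2 (RAW on I0.r2 (WB@5)) EX@6 MEM@7 WB@8
I2 add r4 <- r2,r5: IF@3 ID@6 stall=0 (-) EX@7 MEM@8 WB@9
I3 sub r3 <- r5,r5: IF@6 ID@7 stall=0 (-) EX@8 MEM@9 WB@10
I4 add r2 <- r2,r4: IF@7 ID@8 stall=1 (RAW on I2.r4 (WB@9)) EX@10 MEM@11 WB@12
I5 sub r2 <- r3,r5: IF@8 ID@10 stall=0 (-) EX@11 MEM@12 WB@13
I6 sub r3 <- r3,r2: IF@10 ID@11 stall=2 (RAW on I5.r2 (WB@13)) EX@14 MEM@15 WB@16

Answer: 5 8 9 10 12 13 16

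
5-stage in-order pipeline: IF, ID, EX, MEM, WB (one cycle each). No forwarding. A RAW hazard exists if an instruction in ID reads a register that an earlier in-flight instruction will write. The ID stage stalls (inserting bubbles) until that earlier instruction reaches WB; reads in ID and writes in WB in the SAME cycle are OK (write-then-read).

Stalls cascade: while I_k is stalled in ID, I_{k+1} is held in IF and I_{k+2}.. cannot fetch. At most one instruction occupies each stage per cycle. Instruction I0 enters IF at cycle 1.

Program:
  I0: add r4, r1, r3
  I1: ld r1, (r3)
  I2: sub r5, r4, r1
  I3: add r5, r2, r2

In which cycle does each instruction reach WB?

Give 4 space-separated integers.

Answer: 5 6 9 10

Derivation:
I0 add r4 <- r1,r3: IF@1 ID@2 stall=0 (-) EX@3 MEM@4 WB@5
I1 ld r1 <- r3: IF@2 ID@3 stall=0 (-) EX@4 MEM@5 WB@6
I2 sub r5 <- r4,r1: IF@3 ID@4 stall=2 (RAW on I1.r1 (WB@6)) EX@7 MEM@8 WB@9
I3 add r5 <- r2,r2: IF@4 ID@7 stall=0 (-) EX@8 MEM@9 WB@10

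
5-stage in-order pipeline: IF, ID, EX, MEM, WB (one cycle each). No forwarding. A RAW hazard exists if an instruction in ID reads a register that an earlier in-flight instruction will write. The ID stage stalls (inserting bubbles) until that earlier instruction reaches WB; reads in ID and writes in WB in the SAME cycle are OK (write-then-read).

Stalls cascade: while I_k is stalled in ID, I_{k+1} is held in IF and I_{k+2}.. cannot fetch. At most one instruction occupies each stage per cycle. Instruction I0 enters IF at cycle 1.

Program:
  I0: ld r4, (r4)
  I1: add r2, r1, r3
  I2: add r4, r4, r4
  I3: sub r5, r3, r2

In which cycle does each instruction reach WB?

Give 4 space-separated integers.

Answer: 5 6 8 9

Derivation:
I0 ld r4 <- r4: IF@1 ID@2 stall=0 (-) EX@3 MEM@4 WB@5
I1 add r2 <- r1,r3: IF@2 ID@3 stall=0 (-) EX@4 MEM@5 WB@6
I2 add r4 <- r4,r4: IF@3 ID@4 stall=1 (RAW on I0.r4 (WB@5)) EX@6 MEM@7 WB@8
I3 sub r5 <- r3,r2: IF@4 ID@6 stall=0 (-) EX@7 MEM@8 WB@9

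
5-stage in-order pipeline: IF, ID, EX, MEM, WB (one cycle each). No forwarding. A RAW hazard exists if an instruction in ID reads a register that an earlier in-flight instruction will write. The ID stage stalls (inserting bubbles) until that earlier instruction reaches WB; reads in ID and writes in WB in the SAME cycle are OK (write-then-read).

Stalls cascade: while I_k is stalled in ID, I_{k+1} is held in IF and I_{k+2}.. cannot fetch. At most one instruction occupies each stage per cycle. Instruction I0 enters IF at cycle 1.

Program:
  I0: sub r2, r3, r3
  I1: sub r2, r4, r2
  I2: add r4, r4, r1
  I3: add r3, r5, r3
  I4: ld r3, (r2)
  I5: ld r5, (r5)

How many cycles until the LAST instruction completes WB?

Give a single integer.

Answer: 12

Derivation:
I0 sub r2 <- r3,r3: IF@1 ID@2 stall=0 (-) EX@3 MEM@4 WB@5
I1 sub r2 <- r4,r2: IF@2 ID@3 stall=2 (RAW on I0.r2 (WB@5)) EX@6 MEM@7 WB@8
I2 add r4 <- r4,r1: IF@3 ID@6 stall=0 (-) EX@7 MEM@8 WB@9
I3 add r3 <- r5,r3: IF@6 ID@7 stall=0 (-) EX@8 MEM@9 WB@10
I4 ld r3 <- r2: IF@7 ID@8 stall=0 (-) EX@9 MEM@10 WB@11
I5 ld r5 <- r5: IF@8 ID@9 stall=0 (-) EX@10 MEM@11 WB@12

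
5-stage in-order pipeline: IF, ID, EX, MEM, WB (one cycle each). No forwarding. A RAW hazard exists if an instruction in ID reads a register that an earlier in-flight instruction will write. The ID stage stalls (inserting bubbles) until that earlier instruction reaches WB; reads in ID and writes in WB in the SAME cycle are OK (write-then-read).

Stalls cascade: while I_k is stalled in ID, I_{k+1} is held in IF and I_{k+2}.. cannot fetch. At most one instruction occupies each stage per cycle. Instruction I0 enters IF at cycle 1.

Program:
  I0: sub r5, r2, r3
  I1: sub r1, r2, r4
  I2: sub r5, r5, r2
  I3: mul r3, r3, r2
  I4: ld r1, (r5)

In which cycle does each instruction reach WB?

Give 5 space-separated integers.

I0 sub r5 <- r2,r3: IF@1 ID@2 stall=0 (-) EX@3 MEM@4 WB@5
I1 sub r1 <- r2,r4: IF@2 ID@3 stall=0 (-) EX@4 MEM@5 WB@6
I2 sub r5 <- r5,r2: IF@3 ID@4 stall=1 (RAW on I0.r5 (WB@5)) EX@6 MEM@7 WB@8
I3 mul r3 <- r3,r2: IF@4 ID@6 stall=0 (-) EX@7 MEM@8 WB@9
I4 ld r1 <- r5: IF@6 ID@7 stall=1 (RAW on I2.r5 (WB@8)) EX@9 MEM@10 WB@11

Answer: 5 6 8 9 11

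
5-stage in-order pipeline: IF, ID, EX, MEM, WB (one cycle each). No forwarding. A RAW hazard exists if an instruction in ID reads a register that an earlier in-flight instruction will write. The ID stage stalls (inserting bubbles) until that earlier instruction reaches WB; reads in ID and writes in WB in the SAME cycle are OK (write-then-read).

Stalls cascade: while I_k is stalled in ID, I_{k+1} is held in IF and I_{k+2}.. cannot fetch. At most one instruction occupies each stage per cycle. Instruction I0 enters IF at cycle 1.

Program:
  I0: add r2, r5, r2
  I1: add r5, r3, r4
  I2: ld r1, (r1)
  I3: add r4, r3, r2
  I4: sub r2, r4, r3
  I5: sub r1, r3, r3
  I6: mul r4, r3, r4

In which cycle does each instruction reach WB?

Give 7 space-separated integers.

Answer: 5 6 7 8 11 12 13

Derivation:
I0 add r2 <- r5,r2: IF@1 ID@2 stall=0 (-) EX@3 MEM@4 WB@5
I1 add r5 <- r3,r4: IF@2 ID@3 stall=0 (-) EX@4 MEM@5 WB@6
I2 ld r1 <- r1: IF@3 ID@4 stall=0 (-) EX@5 MEM@6 WB@7
I3 add r4 <- r3,r2: IF@4 ID@5 stall=0 (-) EX@6 MEM@7 WB@8
I4 sub r2 <- r4,r3: IF@5 ID@6 stall=2 (RAW on I3.r4 (WB@8)) EX@9 MEM@10 WB@11
I5 sub r1 <- r3,r3: IF@6 ID@9 stall=0 (-) EX@10 MEM@11 WB@12
I6 mul r4 <- r3,r4: IF@9 ID@10 stall=0 (-) EX@11 MEM@12 WB@13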